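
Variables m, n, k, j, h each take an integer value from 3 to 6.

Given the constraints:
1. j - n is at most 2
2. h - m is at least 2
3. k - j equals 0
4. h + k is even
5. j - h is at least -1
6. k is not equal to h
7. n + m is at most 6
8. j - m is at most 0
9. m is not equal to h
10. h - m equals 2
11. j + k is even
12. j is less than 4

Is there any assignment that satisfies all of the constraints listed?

Unsatisfiable

Constraints 2, 5, and 8 give m − j ≥ 0, j − h ≥ -1, h − m ≥ 2.
Adding all 3 inequalities: the left sides telescope to 0, and the right sides sum to 0 + (-1) + 2 = 1. So 0 ≥ 1, which is false.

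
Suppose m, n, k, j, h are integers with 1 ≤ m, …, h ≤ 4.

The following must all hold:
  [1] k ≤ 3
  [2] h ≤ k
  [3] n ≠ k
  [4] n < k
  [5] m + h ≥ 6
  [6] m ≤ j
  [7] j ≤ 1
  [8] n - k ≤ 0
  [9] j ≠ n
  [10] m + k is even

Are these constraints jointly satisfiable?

Unsatisfiable

From constraints 6 and 7: m ≤ j ≤ 1. From constraints 1 and 2: h ≤ k ≤ 3. Hence m + h ≤ 4. But constraint 5 requires m + h ≥ 6, and 6 > 4. Contradiction.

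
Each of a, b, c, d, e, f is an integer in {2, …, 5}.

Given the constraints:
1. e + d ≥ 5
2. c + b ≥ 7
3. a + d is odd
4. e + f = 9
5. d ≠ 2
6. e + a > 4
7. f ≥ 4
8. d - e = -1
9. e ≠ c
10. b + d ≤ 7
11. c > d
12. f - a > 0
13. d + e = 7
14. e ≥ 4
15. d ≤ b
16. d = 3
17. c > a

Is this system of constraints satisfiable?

Satisfiable

Setting (a, b, c, d, e, f) = (2, 4, 5, 3, 4, 5) satisfies everything: constraint 1: e + d = 7; constraint 2: c + b = 9, and the others follow.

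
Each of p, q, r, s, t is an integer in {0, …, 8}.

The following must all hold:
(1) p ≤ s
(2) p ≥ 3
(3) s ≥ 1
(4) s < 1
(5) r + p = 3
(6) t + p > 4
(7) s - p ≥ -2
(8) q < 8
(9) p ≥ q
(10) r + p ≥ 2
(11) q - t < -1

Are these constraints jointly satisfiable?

From constraints 1 and 2: s ≥ p and p ≥ 3, so s ≥ 3. From constraint 4: s ≤ 0. But 0 < 3, so no value of s works.

Unsatisfiable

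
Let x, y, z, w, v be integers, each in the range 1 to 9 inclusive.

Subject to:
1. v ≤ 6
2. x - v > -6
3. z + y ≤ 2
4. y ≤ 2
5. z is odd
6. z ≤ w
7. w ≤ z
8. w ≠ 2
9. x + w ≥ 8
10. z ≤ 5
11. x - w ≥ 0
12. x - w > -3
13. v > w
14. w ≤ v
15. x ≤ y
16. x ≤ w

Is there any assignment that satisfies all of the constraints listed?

Unsatisfiable

From constraints 4 and 15: x ≤ y ≤ 2. From constraints 7 and 10: w ≤ z ≤ 5. Hence x + w ≤ 7. But constraint 9 requires x + w ≥ 8, and 8 > 7. Contradiction.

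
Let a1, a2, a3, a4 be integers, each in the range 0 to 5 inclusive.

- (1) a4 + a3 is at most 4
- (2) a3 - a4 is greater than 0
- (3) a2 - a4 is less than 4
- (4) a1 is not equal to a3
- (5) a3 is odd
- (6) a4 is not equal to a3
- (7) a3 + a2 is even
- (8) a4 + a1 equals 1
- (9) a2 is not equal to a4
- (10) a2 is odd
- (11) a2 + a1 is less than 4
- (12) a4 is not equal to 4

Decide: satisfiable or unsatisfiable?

Satisfiable

Try a1 = 1, a2 = 1, a3 = 3, a4 = 0.
Check constraint 1: a4 + a3 = 3; constraint 2: a3 - a4 = 3; constraint 3: a2 - a4 = 1. The remaining constraints are straightforward to verify.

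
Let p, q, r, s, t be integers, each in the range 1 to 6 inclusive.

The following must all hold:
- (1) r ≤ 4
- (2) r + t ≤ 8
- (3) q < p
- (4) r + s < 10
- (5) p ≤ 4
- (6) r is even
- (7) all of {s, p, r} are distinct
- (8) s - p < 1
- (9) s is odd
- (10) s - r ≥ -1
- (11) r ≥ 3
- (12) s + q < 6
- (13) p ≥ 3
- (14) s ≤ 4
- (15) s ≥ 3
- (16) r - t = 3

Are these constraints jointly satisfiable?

Constraints 1, 5, 11, 13, 14, and 15 confine each of s, p, r to the 2 values {3, 4}.
Constraint 7 requires all 3 of them to be distinct, but only 2 values are available — impossible by the pigeonhole principle.

Unsatisfiable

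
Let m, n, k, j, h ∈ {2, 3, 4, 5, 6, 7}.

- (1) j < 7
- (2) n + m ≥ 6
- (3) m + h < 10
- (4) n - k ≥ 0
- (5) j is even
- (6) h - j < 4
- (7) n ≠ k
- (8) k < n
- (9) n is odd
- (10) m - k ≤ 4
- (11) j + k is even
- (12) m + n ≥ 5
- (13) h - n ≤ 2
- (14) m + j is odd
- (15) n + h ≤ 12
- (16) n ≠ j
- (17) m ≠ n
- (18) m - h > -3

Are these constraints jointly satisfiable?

Satisfiable

Try m = 3, n = 5, k = 2, j = 2, h = 5.
Check constraint 2: n + m = 8; constraint 3: m + h = 8. The remaining constraints are straightforward to verify.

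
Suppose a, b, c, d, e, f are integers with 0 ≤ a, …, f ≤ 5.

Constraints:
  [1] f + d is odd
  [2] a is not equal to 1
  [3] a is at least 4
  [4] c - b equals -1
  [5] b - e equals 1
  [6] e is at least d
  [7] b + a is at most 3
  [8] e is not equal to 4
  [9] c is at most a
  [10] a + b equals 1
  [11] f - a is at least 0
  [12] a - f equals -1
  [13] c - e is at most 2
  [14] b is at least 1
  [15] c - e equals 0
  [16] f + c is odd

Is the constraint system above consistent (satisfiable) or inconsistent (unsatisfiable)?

From constraint 14: b ≥ 1. From constraint 3: a ≥ 4. Hence b + a ≥ 5. But constraint 7 requires b + a ≤ 3, and 3 < 5. Contradiction.

Unsatisfiable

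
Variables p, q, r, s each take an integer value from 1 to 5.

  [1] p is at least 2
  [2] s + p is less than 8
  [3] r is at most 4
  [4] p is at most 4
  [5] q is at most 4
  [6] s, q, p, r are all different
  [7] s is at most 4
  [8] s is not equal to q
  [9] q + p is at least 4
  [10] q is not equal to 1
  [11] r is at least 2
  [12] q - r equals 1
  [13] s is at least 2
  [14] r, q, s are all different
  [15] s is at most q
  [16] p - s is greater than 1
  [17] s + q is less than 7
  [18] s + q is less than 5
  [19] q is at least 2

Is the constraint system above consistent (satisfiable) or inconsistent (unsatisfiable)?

Unsatisfiable

Constraints 1, 3, 4, 5, 7, 11, 13, and 19 confine each of s, q, p, r to the 3 values {2, …, 4}.
Constraint 6 requires all 4 of them to be distinct, but only 3 values are available — impossible by the pigeonhole principle.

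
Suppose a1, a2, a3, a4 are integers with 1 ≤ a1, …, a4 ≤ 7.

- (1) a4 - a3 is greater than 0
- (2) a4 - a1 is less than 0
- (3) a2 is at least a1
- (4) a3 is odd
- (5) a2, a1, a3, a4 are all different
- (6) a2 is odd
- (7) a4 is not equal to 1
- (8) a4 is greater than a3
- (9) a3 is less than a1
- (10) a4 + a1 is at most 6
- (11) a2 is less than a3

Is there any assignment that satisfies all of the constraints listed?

Unsatisfiable

Constraints 1, 2, 3, and 11 give a1 ≤ a2, a2 < a3, a3 < a4, a4 < a1. Chaining: a1 ≤ a2 < a3 < a4 < a1, which forces a1 < a1 — impossible.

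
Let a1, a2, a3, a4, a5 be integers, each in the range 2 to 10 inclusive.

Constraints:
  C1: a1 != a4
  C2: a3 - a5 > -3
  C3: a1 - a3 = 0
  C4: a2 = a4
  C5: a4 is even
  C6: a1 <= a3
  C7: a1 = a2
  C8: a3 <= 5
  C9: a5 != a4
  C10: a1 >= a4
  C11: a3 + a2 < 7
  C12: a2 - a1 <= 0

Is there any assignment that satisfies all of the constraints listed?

From constraints 4 and 7, a1 = a2 = a4, so a1 = a4. But constraint 1 says a1 ≠ a4. Contradiction.

Unsatisfiable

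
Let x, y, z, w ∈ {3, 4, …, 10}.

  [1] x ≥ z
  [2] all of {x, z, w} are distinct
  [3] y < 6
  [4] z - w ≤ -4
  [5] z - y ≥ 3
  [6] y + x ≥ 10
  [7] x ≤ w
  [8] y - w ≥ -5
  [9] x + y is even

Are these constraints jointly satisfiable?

Constraints 4, 5, and 8 give y − w ≥ -5, w − z ≥ 4, z − y ≥ 3.
Adding all 3 inequalities: the left sides telescope to 0, and the right sides sum to (-5) + 4 + 3 = 2. So 0 ≥ 2, which is false.

Unsatisfiable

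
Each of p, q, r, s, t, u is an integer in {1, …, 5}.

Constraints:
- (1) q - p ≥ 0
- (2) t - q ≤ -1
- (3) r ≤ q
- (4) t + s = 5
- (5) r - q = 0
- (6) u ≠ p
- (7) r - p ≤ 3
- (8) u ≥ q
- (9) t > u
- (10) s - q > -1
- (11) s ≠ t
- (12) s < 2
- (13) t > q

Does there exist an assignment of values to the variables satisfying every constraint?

Constraints 2, 8, and 9 give u < t, t < q, q ≤ u. Chaining: u < t < q ≤ u, which forces u < u — impossible.

Unsatisfiable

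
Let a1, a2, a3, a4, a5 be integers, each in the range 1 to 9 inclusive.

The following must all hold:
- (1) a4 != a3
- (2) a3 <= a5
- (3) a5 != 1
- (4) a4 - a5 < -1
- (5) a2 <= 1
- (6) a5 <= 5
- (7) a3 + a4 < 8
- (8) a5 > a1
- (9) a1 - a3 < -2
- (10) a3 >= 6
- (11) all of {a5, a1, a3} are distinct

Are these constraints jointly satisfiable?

Unsatisfiable

From constraints 2 and 10: a5 ≥ a3 and a3 ≥ 6, so a5 ≥ 6. From constraint 6: a5 ≤ 5. But 5 < 6, so no value of a5 works.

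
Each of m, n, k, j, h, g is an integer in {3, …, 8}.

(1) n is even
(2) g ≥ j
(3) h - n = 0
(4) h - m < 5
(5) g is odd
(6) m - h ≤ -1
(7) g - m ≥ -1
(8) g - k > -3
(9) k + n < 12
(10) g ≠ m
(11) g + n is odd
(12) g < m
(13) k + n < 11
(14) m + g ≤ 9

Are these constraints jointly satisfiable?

Satisfiable

Setting (m, n, k, j, h, g) = (4, 6, 3, 3, 6, 3) satisfies everything: constraint 3: h - n = 0; constraint 4: h - m = 2; constraint 6: m - h = -2, and the others follow.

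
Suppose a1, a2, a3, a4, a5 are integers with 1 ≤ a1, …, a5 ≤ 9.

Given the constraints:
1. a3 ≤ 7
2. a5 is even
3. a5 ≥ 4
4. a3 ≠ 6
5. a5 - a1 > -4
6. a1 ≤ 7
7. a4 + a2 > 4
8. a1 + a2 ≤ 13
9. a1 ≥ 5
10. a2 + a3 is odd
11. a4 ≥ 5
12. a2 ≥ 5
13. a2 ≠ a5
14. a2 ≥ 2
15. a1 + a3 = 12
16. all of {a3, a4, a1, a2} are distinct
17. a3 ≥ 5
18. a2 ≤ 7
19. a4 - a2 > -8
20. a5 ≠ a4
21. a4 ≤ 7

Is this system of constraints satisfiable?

Unsatisfiable

Constraints 1, 6, 9, 11, 12, 17, 18, and 21 confine each of a3, a4, a1, a2 to the 3 values {5, …, 7}.
Constraint 16 requires all 4 of them to be distinct, but only 3 values are available — impossible by the pigeonhole principle.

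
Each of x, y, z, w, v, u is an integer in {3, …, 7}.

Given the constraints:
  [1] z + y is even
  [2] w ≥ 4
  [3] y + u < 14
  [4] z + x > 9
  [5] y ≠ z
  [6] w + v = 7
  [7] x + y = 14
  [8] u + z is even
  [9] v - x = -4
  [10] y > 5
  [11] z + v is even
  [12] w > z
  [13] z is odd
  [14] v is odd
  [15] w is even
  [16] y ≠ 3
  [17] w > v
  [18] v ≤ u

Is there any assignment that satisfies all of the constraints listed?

The assignment x = 7, y = 7, z = 3, w = 4, v = 3, u = 5 works:
  constraint 3 holds since y + u = 12.
  constraint 4 holds since z + x = 10.
  constraint 6 holds since w + v = 7.
The rest check out directly.

Satisfiable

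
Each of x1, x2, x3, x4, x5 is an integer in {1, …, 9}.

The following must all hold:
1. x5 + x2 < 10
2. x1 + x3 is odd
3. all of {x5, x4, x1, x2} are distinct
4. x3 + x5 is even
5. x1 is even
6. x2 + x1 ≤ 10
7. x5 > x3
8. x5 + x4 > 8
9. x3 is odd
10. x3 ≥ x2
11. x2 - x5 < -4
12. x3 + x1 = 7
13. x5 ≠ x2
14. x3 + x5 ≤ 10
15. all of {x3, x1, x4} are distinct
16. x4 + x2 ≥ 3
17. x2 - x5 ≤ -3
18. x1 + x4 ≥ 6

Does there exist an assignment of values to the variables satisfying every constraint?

Setting (x1, x2, x3, x4, x5) = (6, 1, 1, 2, 7) satisfies everything: constraint 1: x5 + x2 = 8; constraint 6: x2 + x1 = 7; constraint 8: x5 + x4 = 9, and the others follow.

Satisfiable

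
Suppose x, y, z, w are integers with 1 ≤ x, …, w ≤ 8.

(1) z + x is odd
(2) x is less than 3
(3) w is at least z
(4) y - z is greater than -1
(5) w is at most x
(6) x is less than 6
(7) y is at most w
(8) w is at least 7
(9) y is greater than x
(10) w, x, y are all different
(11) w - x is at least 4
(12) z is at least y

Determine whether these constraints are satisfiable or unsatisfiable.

Constraints 3, 5, 9, and 12 give y ≤ z, z ≤ w, w ≤ x, x < y. Chaining: y ≤ z ≤ w ≤ x < y, which forces y < y — impossible.

Unsatisfiable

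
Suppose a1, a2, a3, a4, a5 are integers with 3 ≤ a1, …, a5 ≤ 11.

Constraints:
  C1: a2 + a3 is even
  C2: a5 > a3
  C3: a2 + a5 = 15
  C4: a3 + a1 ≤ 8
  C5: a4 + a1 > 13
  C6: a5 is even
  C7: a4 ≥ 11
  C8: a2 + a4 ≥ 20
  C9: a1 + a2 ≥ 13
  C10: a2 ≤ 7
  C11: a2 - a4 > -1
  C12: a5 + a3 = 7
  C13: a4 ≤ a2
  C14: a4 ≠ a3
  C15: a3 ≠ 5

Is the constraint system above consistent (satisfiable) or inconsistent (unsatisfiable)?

From constraints 7 and 13: a2 ≥ a4 and a4 ≥ 11, so a2 ≥ 11. From constraint 10: a2 ≤ 7. But 7 < 11, so no value of a2 works.

Unsatisfiable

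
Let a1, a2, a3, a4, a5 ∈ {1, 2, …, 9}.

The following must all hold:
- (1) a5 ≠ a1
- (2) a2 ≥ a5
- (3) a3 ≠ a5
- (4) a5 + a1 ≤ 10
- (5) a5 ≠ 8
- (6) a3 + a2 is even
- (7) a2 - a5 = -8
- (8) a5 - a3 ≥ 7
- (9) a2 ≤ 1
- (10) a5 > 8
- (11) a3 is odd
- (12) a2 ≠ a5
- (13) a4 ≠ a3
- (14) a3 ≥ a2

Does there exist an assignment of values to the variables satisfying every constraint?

From constraint 10: a5 ≥ 9. From constraints 2 and 9: a5 ≤ a2 and a2 ≤ 1, so a5 ≤ 1. But 1 < 9, so no value of a5 works.

Unsatisfiable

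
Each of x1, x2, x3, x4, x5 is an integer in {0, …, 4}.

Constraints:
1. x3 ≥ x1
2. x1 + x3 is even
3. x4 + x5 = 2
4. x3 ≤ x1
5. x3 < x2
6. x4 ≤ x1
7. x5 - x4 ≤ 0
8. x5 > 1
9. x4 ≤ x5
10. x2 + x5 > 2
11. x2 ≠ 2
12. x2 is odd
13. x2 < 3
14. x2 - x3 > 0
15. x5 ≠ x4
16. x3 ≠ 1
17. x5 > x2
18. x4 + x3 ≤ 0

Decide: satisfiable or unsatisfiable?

Constraints 1, 5, 6, 7, and 17 give x2 < x5, x5 ≤ x4, x4 ≤ x1, x1 ≤ x3, x3 < x2. Chaining: x2 < x5 ≤ x4 ≤ x1 ≤ x3 < x2, which forces x2 < x2 — impossible.

Unsatisfiable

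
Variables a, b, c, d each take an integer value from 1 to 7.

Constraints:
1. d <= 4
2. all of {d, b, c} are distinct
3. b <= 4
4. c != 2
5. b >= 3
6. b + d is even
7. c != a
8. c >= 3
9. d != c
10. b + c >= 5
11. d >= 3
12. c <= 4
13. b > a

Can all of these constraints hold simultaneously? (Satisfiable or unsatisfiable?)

Constraints 1, 3, 5, 8, 11, and 12 confine each of d, b, c to the 2 values {3, 4}.
Constraint 2 requires all 3 of them to be distinct, but only 2 values are available — impossible by the pigeonhole principle.

Unsatisfiable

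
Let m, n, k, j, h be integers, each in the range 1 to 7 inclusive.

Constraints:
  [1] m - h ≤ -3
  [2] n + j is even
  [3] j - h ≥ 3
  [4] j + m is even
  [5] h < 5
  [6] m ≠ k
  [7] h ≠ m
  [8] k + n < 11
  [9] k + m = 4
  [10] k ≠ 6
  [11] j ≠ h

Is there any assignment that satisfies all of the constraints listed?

The assignment m = 1, n = 5, k = 3, j = 7, h = 4 works:
  constraint 1 holds since m - h = -3.
  constraint 3 holds since j - h = 3.
The rest check out directly.

Satisfiable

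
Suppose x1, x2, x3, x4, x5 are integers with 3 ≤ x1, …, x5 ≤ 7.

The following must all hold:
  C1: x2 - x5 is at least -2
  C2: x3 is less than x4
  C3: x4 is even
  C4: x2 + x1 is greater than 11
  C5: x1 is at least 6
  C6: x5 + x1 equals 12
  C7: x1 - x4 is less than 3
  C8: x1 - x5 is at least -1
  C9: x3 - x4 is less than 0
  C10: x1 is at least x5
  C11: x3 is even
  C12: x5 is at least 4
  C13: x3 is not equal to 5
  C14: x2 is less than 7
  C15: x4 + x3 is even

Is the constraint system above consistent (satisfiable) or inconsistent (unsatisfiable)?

Satisfiable

The assignment x1 = 7, x2 = 6, x3 = 4, x4 = 6, x5 = 5 works:
  constraint 1 holds since x2 - x5 = 1.
  constraint 4 holds since x2 + x1 = 13.
  constraint 6 holds since x5 + x1 = 12.
The rest check out directly.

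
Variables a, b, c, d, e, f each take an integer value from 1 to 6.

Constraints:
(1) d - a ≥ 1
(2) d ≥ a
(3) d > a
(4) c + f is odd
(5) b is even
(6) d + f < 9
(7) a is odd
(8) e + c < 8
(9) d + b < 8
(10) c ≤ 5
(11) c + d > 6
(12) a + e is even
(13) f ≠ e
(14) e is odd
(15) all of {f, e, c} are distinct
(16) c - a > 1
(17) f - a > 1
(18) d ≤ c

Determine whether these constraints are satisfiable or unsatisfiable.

Try a = 1, b = 4, c = 4, d = 3, e = 1, f = 3.
Check constraint 1: d - a = 2; constraint 6: d + f = 6. The remaining constraints are straightforward to verify.

Satisfiable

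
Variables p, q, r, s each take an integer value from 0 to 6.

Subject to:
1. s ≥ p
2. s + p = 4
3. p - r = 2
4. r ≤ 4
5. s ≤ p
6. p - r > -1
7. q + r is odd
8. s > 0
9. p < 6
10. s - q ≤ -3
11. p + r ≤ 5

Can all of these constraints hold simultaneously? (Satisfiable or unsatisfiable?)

Setting (p, q, r, s) = (2, 5, 0, 2) satisfies everything: constraint 2: s + p = 4; constraint 3: p - r = 2; constraint 6: p - r = 2, and the others follow.

Satisfiable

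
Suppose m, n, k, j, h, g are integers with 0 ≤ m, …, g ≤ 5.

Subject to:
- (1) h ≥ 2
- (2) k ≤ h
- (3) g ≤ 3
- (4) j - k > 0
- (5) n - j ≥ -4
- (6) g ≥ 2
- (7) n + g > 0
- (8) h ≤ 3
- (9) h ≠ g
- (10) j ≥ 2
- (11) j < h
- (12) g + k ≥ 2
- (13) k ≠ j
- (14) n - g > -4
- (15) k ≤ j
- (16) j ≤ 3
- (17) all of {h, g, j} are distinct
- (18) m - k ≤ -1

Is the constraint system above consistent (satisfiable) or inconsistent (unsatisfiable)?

Constraints 1, 3, 6, 8, 10, and 16 confine each of h, g, j to the 2 values {2, 3}.
Constraint 17 requires all 3 of them to be distinct, but only 2 values are available — impossible by the pigeonhole principle.

Unsatisfiable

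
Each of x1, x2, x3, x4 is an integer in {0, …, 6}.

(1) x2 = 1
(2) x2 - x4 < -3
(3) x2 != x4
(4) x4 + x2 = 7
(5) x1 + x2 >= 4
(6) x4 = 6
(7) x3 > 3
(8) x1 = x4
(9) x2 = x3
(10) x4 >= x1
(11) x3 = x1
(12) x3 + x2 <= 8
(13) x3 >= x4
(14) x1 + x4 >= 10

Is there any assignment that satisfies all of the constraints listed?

Unsatisfiable

Constraint 1 fixes x2 = 1 and constraint 6 fixes x4 = 6. Constraints 8, 9, and 11 give x2 = x3 = x1 = x4, so x2 = x4. But 1 ≠ 6 — contradiction.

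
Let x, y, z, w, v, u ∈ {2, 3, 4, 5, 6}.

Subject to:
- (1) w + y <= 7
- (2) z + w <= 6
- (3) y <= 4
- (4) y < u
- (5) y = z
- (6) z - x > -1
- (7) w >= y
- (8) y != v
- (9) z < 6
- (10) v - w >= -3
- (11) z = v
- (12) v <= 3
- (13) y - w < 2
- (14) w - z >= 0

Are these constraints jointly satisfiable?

Unsatisfiable

From constraints 5 and 11, y = z = v, so y = v. But constraint 8 says y ≠ v. Contradiction.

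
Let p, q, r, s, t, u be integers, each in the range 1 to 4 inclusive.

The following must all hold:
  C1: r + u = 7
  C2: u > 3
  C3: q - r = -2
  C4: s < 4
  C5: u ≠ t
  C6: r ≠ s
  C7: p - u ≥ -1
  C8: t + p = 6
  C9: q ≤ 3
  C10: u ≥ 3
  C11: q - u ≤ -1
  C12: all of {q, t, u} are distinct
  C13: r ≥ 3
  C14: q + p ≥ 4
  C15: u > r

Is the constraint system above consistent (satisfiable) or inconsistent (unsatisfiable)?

The assignment p = 3, q = 1, r = 3, s = 2, t = 3, u = 4 works:
  constraint 1 holds since r + u = 7.
  constraint 3 holds since q - r = -2.
  constraint 7 holds since p - u = -1.
The rest check out directly.

Satisfiable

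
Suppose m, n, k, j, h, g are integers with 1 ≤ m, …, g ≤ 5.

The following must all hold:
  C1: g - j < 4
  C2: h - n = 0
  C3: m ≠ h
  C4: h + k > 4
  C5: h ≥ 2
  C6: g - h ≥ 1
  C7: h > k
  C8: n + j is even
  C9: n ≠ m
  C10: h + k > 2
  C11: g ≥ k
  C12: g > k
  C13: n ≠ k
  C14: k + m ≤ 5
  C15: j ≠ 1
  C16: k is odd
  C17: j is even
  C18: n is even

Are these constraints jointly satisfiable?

One satisfying assignment is m = 3, n = 4, k = 1, j = 4, h = 4, g = 5.
For the less obvious constraints — constraint 1: g - j = 1; constraint 2: h - n = 0 — and the others hold by inspection.

Satisfiable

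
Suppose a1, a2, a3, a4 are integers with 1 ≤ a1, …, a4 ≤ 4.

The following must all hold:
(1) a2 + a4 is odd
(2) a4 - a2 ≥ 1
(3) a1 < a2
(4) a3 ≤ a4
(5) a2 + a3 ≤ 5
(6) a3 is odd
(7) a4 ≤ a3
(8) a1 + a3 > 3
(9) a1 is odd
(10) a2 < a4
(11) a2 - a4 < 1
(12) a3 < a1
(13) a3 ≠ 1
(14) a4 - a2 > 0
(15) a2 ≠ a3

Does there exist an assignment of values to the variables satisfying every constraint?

Unsatisfiable

Constraints 3, 7, 10, and 12 give a1 < a2, a2 < a4, a4 ≤ a3, a3 < a1. Chaining: a1 < a2 < a4 ≤ a3 < a1, which forces a1 < a1 — impossible.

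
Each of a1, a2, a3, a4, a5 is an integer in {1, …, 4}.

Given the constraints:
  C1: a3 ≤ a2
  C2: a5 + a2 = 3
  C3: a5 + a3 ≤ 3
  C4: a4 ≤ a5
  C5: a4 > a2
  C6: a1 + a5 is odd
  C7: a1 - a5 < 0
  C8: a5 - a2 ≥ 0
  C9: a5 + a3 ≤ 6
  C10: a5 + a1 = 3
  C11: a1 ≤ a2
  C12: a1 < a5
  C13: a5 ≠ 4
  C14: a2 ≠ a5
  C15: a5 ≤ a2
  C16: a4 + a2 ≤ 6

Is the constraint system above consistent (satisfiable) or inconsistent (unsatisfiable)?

Constraints 4, 5, and 15 give a4 ≤ a5, a5 ≤ a2, a2 < a4. Chaining: a4 ≤ a5 ≤ a2 < a4, which forces a4 < a4 — impossible.

Unsatisfiable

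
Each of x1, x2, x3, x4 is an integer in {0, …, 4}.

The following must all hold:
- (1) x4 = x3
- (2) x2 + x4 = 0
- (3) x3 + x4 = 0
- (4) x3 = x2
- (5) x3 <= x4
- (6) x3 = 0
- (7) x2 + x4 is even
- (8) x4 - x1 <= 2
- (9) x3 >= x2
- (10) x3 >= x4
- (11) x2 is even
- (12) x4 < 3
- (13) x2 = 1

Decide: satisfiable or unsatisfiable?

Unsatisfiable

Constraint 6 fixes x3 = 0 and constraint 13 fixes x2 = 1, but constraint 4 requires x3 = x2. Since 0 ≠ 1, contradiction.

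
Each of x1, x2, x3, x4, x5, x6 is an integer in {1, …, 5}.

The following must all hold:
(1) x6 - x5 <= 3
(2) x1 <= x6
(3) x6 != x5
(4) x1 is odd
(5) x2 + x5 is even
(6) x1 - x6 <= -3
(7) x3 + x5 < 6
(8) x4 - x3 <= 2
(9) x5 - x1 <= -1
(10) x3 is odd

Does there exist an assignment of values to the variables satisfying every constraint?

Unsatisfiable

Constraints 1, 6, and 9 give x6 − x1 ≥ 3, x1 − x5 ≥ 1, x5 − x6 ≥ -3.
Adding all 3 inequalities: the left sides telescope to 0, and the right sides sum to 3 + 1 + (-3) = 1. So 0 ≥ 1, which is false.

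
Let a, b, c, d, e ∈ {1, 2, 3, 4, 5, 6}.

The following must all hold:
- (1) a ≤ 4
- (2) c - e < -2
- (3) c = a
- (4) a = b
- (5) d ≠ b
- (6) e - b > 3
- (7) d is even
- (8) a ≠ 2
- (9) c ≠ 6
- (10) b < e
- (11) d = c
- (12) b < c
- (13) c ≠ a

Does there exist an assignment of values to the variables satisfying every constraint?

Unsatisfiable

From constraints 3, 4, and 11, d = c = a = b, so d = b. But constraint 5 says d ≠ b. Contradiction.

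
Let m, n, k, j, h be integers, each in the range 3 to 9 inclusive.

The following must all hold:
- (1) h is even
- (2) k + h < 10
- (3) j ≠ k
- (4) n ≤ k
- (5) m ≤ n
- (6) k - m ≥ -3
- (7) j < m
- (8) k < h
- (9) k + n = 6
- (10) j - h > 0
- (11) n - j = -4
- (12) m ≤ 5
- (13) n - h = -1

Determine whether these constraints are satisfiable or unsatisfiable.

Unsatisfiable

Constraints 4, 5, 7, 8, and 10 give k < h, h < j, j < m, m ≤ n, n ≤ k. Chaining: k < h < j < m ≤ n ≤ k, which forces k < k — impossible.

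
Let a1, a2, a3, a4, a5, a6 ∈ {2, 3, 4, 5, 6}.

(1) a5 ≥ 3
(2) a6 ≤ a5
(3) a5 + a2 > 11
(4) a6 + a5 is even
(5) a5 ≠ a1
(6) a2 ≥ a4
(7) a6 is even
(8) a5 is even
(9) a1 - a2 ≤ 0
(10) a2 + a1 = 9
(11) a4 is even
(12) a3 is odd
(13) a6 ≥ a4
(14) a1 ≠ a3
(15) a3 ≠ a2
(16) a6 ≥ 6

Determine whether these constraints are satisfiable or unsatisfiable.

Setting (a1, a2, a3, a4, a5, a6) = (3, 6, 5, 6, 6, 6) satisfies everything: constraint 3: a5 + a2 = 12; constraint 9: a1 - a2 = -3; constraint 10: a2 + a1 = 9, and the others follow.

Satisfiable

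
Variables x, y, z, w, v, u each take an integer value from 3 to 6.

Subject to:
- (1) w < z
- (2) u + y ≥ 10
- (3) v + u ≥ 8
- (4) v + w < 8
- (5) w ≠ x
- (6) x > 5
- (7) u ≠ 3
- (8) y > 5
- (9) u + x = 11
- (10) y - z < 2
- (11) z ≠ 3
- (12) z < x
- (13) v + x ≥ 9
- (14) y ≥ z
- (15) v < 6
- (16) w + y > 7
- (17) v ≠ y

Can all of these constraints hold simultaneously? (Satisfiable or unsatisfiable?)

Setting (x, y, z, w, v, u) = (6, 6, 5, 3, 3, 5) satisfies everything: constraint 2: u + y = 11; constraint 3: v + u = 8; constraint 4: v + w = 6, and the others follow.

Satisfiable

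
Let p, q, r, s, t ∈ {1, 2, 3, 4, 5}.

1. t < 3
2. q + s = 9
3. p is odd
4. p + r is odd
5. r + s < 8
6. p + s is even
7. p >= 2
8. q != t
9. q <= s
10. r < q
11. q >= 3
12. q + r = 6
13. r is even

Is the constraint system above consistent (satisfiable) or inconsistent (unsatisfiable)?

The assignment p = 5, q = 4, r = 2, s = 5, t = 1 works:
  constraint 2 holds since q + s = 9.
  constraint 5 holds since r + s = 7.
  constraint 12 holds since q + r = 6.
The rest check out directly.

Satisfiable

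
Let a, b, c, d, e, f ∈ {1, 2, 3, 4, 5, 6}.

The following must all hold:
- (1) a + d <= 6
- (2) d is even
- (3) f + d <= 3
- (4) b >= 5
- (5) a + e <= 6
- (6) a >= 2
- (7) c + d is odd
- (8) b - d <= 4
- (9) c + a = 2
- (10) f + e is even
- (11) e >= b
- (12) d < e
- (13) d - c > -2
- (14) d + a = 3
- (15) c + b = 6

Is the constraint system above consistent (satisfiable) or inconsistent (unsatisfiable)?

From constraint 6: a ≥ 2. From constraints 4 and 11: e ≥ b ≥ 5. Hence a + e ≥ 7. But constraint 5 requires a + e ≤ 6, and 6 < 7. Contradiction.

Unsatisfiable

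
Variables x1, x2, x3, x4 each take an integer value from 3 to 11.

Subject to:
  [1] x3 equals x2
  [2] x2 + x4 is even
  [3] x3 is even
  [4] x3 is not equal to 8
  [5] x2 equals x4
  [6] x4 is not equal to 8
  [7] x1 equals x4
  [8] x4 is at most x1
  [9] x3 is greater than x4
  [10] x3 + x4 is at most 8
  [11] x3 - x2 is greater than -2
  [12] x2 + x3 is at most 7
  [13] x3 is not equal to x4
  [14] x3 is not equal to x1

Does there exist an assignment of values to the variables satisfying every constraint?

Unsatisfiable

From constraints 1 and 5, x3 = x2 = x4, so x3 = x4. But constraint 13 says x3 ≠ x4. Contradiction.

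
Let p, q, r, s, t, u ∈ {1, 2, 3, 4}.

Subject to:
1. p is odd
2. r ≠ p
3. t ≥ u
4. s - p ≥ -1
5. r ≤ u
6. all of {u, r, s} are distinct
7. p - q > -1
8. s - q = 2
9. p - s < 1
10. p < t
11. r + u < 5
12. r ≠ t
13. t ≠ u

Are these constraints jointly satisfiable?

Satisfiable

The assignment p = 3, q = 2, r = 1, s = 4, t = 4, u = 3 works:
  constraint 4 holds since s - p = 1.
  constraint 7 holds since p - q = 1.
  constraint 8 holds since s - q = 2.
The rest check out directly.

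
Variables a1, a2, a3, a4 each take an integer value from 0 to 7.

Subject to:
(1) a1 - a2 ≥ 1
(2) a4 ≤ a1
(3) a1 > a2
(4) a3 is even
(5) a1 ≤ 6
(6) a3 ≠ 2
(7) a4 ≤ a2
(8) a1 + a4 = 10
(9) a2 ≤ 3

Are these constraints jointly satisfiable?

From constraint 5: a1 ≤ 6. From constraints 7 and 9: a4 ≤ a2 ≤ 3. Hence a1 + a4 ≤ 9. But constraint 8 requires a1 + a4 = 10, and 10 > 9. Contradiction.

Unsatisfiable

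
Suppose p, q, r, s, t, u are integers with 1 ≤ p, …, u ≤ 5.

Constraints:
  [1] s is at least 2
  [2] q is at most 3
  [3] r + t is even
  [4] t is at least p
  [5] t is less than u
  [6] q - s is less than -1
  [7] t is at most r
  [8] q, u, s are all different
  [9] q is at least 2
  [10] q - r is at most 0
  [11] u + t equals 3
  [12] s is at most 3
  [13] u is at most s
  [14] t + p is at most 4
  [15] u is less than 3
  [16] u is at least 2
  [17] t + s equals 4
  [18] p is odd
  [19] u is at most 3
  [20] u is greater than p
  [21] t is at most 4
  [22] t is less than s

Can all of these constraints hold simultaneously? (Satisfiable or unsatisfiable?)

Constraints 1, 2, 9, 12, 16, and 19 confine each of q, u, s to the 2 values {2, 3}.
Constraint 8 requires all 3 of them to be distinct, but only 2 values are available — impossible by the pigeonhole principle.

Unsatisfiable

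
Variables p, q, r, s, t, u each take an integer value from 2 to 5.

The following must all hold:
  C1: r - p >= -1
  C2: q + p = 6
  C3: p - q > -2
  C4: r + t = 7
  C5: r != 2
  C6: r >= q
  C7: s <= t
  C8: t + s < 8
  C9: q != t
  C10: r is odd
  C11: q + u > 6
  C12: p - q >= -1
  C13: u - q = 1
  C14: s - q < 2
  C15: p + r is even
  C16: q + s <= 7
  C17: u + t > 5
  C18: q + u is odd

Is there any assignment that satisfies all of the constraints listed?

Satisfiable

Take p = 3, q = 3, r = 3, s = 3, t = 4, u = 4. Then constraint 1: r - p = 0; constraint 2: q + p = 6, and every other listed constraint is also met.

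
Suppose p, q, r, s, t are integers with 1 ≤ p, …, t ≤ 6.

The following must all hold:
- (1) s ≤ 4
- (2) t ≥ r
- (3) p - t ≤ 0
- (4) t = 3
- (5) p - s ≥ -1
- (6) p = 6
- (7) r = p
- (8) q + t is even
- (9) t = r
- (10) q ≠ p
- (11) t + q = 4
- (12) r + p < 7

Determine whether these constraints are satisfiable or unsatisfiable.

Constraint 4 fixes t = 3 and constraint 6 fixes p = 6. Constraints 7 and 9 give t = r = p, so t = p. But 3 ≠ 6 — contradiction.

Unsatisfiable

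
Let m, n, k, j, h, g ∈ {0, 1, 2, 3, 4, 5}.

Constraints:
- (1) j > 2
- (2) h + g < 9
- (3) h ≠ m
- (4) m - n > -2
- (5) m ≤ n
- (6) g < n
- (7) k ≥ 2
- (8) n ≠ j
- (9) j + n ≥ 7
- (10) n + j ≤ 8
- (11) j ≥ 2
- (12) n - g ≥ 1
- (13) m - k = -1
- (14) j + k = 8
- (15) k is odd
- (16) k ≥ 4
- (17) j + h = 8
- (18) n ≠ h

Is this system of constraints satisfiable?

Satisfiable

Setting (m, n, k, j, h, g) = (4, 4, 5, 3, 5, 3) satisfies everything: constraint 2: h + g = 8; constraint 4: m - n = 0, and the others follow.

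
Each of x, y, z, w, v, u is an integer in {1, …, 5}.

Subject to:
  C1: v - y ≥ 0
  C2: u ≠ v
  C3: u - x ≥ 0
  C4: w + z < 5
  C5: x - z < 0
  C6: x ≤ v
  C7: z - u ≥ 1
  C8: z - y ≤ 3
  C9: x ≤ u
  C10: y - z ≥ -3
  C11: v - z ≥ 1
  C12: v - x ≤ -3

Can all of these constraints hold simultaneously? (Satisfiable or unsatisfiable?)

Constraints 1, 3, 7, 10, and 12 give v − y ≥ 0, y − z ≥ -3, z − u ≥ 1, u − x ≥ 0, x − v ≥ 3.
Adding all 5 inequalities: the left sides telescope to 0, and the right sides sum to 0 + (-3) + 1 + 0 + 3 = 1. So 0 ≥ 1, which is false.

Unsatisfiable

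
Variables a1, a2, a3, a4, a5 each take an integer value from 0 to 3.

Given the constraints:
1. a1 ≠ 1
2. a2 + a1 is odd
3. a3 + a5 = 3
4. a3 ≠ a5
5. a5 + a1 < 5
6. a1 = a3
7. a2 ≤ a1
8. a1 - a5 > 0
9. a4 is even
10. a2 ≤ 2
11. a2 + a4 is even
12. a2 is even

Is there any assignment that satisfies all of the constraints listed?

Satisfiable

Setting (a1, a2, a3, a4, a5) = (3, 0, 3, 2, 0) satisfies everything: constraint 3: a3 + a5 = 3; constraint 5: a5 + a1 = 3; constraint 8: a1 - a5 = 3, and the others follow.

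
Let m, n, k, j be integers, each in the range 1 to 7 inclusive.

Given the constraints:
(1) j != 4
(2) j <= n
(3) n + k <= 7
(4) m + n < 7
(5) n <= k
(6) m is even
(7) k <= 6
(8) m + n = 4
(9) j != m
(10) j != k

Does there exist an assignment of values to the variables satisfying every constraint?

One satisfying assignment is m = 2, n = 2, k = 2, j = 1.
For the less obvious constraints — constraint 3: n + k = 4; constraint 4: m + n = 4 — and the others hold by inspection.

Satisfiable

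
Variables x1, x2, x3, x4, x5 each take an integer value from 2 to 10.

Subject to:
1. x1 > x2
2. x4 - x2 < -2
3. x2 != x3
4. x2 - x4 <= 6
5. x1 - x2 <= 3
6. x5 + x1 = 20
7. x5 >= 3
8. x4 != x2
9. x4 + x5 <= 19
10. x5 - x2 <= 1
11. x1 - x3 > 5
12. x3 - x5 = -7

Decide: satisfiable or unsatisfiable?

Satisfiable

Take x1 = 10, x2 = 9, x3 = 3, x4 = 6, x5 = 10. Then constraint 2: x4 - x2 = -3; constraint 4: x2 - x4 = 3, and every other listed constraint is also met.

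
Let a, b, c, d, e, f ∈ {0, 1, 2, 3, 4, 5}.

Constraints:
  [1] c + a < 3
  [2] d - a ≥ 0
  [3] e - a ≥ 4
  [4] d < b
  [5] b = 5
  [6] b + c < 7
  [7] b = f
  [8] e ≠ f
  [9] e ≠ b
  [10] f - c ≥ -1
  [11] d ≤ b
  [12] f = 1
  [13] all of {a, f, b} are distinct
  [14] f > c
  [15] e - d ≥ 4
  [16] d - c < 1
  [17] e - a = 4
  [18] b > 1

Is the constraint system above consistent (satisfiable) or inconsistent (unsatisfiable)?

Constraint 5 fixes b = 5 and constraint 12 fixes f = 1, but constraint 7 requires b = f. Since 5 ≠ 1, contradiction.

Unsatisfiable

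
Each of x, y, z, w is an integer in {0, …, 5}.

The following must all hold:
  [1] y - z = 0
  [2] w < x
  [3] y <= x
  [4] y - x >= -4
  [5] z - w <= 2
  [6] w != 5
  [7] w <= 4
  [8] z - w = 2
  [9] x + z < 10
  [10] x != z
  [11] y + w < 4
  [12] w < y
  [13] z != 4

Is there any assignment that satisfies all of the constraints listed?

Satisfiable

Setting (x, y, z, w) = (5, 2, 2, 0) satisfies everything: constraint 1: y - z = 0; constraint 4: y - x = -3; constraint 5: z - w = 2, and the others follow.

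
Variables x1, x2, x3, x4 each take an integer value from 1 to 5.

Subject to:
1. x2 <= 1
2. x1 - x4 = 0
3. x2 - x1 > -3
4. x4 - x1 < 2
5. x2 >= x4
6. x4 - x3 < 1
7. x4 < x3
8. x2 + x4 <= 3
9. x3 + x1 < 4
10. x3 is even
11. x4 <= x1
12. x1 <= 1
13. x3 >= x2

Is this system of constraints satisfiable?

One satisfying assignment is x1 = 1, x2 = 1, x3 = 2, x4 = 1.
For the less obvious constraints — constraint 2: x1 - x4 = 0; constraint 3: x2 - x1 = 0; constraint 4: x4 - x1 = 0 — and the others hold by inspection.

Satisfiable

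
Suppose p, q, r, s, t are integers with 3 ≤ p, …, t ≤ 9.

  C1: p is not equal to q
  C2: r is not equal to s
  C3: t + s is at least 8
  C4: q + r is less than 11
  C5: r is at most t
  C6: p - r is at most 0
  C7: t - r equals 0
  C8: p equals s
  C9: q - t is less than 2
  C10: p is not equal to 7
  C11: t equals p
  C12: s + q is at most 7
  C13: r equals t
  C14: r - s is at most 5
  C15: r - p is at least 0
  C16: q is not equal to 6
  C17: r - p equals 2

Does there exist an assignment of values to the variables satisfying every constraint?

Unsatisfiable

From constraints 8, 11, and 13, r = t = p = s, so r = s. But constraint 2 says r ≠ s. Contradiction.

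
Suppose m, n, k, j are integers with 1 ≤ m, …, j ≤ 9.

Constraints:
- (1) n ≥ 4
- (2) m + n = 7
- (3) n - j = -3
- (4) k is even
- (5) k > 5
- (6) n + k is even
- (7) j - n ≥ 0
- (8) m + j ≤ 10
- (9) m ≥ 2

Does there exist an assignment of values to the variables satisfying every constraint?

Take m = 3, n = 4, k = 6, j = 7. Then constraint 2: m + n = 7; constraint 3: n - j = -3; constraint 7: j - n = 3, and every other listed constraint is also met.

Satisfiable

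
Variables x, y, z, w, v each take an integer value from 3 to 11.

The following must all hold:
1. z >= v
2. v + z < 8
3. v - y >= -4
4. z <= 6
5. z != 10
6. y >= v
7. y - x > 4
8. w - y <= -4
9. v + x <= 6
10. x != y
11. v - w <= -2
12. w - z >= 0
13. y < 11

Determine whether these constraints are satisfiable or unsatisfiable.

Unsatisfiable

Constraints 3, 8, and 11 give w − v ≥ 2, v − y ≥ -4, y − w ≥ 4.
Adding all 3 inequalities: the left sides telescope to 0, and the right sides sum to 2 + (-4) + 4 = 2. So 0 ≥ 2, which is false.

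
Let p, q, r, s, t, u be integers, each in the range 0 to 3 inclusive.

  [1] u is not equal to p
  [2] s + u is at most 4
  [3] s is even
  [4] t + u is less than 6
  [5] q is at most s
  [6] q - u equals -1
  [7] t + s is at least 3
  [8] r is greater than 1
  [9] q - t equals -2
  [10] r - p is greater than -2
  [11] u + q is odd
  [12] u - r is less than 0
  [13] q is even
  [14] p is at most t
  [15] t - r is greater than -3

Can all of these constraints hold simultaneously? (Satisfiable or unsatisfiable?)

Setting (p, q, r, s, t, u) = (2, 0, 2, 2, 2, 1) satisfies everything: constraint 2: s + u = 3; constraint 4: t + u = 3; constraint 6: q - u = -1, and the others follow.

Satisfiable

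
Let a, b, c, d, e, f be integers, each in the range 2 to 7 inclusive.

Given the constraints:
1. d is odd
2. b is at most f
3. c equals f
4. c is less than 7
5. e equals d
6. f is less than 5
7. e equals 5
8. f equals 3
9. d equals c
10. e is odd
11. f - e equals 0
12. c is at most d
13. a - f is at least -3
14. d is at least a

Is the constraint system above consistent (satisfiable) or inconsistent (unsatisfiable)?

Constraint 7 fixes e = 5 and constraint 8 fixes f = 3. Constraints 3, 5, and 9 give e = d = c = f, so e = f. But 5 ≠ 3 — contradiction.

Unsatisfiable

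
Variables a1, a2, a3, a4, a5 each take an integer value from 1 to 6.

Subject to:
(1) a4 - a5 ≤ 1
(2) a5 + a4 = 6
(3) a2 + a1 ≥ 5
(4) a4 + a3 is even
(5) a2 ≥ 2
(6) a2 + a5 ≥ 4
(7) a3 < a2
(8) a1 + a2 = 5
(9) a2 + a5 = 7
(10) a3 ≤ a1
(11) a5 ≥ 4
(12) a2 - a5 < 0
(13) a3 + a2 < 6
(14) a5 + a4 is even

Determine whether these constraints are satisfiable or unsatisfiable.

Try a1 = 2, a2 = 3, a3 = 2, a4 = 2, a5 = 4.
Check constraint 1: a4 - a5 = -2; constraint 2: a5 + a4 = 6. The remaining constraints are straightforward to verify.

Satisfiable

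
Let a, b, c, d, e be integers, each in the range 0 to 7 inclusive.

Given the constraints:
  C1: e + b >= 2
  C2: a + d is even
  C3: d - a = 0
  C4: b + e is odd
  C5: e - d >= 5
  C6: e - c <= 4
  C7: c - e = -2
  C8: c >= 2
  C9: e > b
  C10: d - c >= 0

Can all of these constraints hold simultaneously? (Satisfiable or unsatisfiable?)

Constraints 5, 6, and 10 give c − e ≥ -4, e − d ≥ 5, d − c ≥ 0.
Adding all 3 inequalities: the left sides telescope to 0, and the right sides sum to (-4) + 5 + 0 = 1. So 0 ≥ 1, which is false.

Unsatisfiable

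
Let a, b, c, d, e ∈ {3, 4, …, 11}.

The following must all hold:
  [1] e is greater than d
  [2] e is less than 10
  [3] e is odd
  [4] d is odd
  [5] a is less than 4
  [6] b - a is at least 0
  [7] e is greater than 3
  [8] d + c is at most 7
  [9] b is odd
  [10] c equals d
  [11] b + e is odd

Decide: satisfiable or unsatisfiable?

Unsatisfiable

Constraint 9 makes b odd and constraint 3 makes e odd, so b + e must be even. Constraint 11 says b + e is odd — contradiction.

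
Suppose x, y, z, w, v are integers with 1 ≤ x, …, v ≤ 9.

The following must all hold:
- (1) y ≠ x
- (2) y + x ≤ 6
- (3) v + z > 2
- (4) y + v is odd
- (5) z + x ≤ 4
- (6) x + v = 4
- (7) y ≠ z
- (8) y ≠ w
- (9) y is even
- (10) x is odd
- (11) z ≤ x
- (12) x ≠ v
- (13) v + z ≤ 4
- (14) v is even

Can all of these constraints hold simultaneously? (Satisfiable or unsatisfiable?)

Unsatisfiable

Constraint 9 makes y even and constraint 14 makes v even, so y + v must be even. Constraint 4 says y + v is odd — contradiction.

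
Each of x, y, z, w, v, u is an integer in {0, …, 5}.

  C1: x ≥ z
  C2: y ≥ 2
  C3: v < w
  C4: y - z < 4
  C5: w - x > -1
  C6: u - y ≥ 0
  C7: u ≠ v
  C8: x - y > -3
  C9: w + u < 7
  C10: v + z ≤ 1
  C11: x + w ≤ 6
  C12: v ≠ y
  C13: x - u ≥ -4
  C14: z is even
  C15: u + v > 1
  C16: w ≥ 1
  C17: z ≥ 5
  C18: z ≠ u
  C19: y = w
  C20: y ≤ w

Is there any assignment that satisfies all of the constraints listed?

From constraints 1 and 17: x ≥ z ≥ 5. From constraints 2 and 20: w ≥ y ≥ 2. Hence x + w ≥ 7. But constraint 11 requires x + w ≤ 6, and 6 < 7. Contradiction.

Unsatisfiable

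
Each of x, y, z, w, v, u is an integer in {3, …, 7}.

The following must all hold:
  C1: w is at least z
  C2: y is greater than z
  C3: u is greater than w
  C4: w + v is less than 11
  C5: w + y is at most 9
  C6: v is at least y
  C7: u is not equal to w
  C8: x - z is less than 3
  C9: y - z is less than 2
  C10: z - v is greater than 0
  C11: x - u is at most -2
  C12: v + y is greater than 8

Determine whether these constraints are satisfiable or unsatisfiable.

Constraints 2, 6, and 10 give y ≤ v, v < z, z < y. Chaining: y ≤ v < z < y, which forces y < y — impossible.

Unsatisfiable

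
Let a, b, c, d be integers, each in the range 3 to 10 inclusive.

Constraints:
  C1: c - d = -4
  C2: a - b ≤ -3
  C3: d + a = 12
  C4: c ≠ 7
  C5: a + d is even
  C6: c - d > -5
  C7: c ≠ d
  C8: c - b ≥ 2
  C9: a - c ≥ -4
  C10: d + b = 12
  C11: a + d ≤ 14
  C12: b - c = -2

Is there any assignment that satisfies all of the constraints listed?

Constraints 2, 8, and 9 give a − c ≥ -4, c − b ≥ 2, b − a ≥ 3.
Adding all 3 inequalities: the left sides telescope to 0, and the right sides sum to (-4) + 2 + 3 = 1. So 0 ≥ 1, which is false.

Unsatisfiable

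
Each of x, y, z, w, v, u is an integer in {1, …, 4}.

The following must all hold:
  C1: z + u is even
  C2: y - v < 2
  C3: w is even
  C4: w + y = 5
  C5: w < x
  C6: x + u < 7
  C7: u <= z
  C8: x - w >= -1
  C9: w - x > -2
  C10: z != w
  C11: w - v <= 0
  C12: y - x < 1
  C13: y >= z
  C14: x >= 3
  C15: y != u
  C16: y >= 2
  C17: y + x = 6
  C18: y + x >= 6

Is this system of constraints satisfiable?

Satisfiable

Take x = 3, y = 3, z = 1, w = 2, v = 3, u = 1. Then constraint 2: y - v = 0; constraint 4: w + y = 5, and every other listed constraint is also met.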